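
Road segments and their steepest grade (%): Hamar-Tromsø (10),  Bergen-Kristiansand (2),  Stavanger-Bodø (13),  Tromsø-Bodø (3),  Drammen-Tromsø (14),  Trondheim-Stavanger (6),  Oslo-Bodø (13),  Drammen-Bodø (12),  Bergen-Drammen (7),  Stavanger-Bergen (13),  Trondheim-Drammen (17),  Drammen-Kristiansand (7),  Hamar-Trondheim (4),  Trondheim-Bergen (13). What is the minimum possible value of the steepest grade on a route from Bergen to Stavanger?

12

Checking several routes:
Bergen - Kristiansand - Drammen - Bodø - Tromsø - Hamar - Trondheim - Stavanger: max(2, 7, 12, 3, 10, 4, 6) = 12
Bergen - Drammen - Bodø - Tromsø - Hamar - Trondheim - Stavanger: max(7, 12, 3, 10, 4, 6) = 12
Bergen - Stavanger: max(13) = 13
Bergen - Drammen - Bodø - Stavanger: max(7, 12, 13) = 13
Bergen - Kristiansand - Drammen - Bodø - Stavanger: max(2, 7, 12, 13) = 13
Best route has worst link 12%.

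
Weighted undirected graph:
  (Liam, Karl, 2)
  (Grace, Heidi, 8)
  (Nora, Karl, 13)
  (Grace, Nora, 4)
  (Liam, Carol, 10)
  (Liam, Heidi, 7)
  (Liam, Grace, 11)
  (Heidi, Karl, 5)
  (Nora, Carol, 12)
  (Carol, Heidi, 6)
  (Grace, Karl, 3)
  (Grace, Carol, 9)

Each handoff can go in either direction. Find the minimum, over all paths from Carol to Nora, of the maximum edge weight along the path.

A few of the Carol→Nora routes:
Carol → Heidi → Karl → Grace → Nora: max(6, 5, 3, 4) = 6
Carol → Heidi → Liam → Karl → Grace → Nora: max(6, 7, 2, 3, 4) = 7
Carol → Heidi → Grace → Nora: max(6, 8, 4) = 8
Carol → Liam → Heidi → Karl → Grace → Nora: max(10, 7, 5, 3, 4) = 10
Carol → Grace → Nora: max(9, 4) = 9
The minimum achievable maximum is 6.

6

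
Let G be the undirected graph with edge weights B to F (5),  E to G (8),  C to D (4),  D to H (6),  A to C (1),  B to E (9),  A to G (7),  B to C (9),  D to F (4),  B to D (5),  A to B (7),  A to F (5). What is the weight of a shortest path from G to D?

Comparing a few candidate routes:
G -> A -> C -> B -> D: 7 + 1 + 9 + 5 = 22
G -> A -> F -> D: 7 + 5 + 4 = 16
G -> A -> B -> D: 7 + 7 + 5 = 19
G -> A -> F -> B -> D: 7 + 5 + 5 + 5 = 22
G -> A -> C -> D: 7 + 1 + 4 = 12
G -> E -> B -> D: 8 + 9 + 5 = 22
The minimum is 12.

12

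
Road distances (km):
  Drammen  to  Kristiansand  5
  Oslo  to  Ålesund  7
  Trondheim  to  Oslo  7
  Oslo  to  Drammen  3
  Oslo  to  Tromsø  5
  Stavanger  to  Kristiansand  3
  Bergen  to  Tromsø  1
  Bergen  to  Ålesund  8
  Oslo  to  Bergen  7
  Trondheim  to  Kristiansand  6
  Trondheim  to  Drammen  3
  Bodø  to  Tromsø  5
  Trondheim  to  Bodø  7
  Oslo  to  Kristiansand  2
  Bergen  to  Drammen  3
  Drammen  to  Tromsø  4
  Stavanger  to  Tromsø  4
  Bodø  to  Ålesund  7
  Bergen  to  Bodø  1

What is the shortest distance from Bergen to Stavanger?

5

Some routes from Bergen to Stavanger:
Bergen -> Bodø -> Tromsø -> Stavanger: 1 + 5 + 4 = 10
Bergen -> Tromsø -> Stavanger: 1 + 4 = 5
Bergen -> Drammen -> Oslo -> Kristiansand -> Stavanger: 3 + 3 + 2 + 3 = 11
Bergen -> Drammen -> Tromsø -> Stavanger: 3 + 4 + 4 = 11
Bergen -> Drammen -> Kristiansand -> Stavanger: 3 + 5 + 3 = 11
Bergen -> Tromsø -> Oslo -> Kristiansand -> Stavanger: 1 + 5 + 2 + 3 = 11
The minimum is 5 km.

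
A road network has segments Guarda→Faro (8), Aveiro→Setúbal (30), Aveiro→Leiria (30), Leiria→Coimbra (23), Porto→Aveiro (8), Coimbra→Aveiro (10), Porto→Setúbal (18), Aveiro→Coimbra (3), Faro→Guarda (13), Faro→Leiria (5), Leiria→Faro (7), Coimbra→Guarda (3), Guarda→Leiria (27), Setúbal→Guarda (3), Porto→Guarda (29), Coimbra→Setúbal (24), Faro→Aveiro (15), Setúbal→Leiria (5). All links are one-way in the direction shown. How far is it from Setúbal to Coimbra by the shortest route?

Checking several routes:
Setúbal-Guarda-Leiria-Coimbra: 3 + 27 + 23 = 53
Setúbal-Guarda-Faro-Leiria-Coimbra: 3 + 8 + 5 + 23 = 39
Setúbal-Guarda-Faro-Aveiro-Coimbra: 3 + 8 + 15 + 3 = 29
Setúbal-Leiria-Coimbra: 5 + 23 = 28
Setúbal-Leiria-Faro-Aveiro-Coimbra: 5 + 7 + 15 + 3 = 30
The minimum is 28 mi.

28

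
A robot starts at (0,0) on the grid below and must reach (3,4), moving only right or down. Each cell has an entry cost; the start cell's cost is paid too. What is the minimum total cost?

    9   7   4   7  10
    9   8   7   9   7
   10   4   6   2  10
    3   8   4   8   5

48

Best path: (0,0) (0,1) (0,2) (1,2) (2,2) (2,3) (3,3) (3,4)
Cost: 9 + 7 + 4 + 7 + 6 + 2 + 8 + 5 = 48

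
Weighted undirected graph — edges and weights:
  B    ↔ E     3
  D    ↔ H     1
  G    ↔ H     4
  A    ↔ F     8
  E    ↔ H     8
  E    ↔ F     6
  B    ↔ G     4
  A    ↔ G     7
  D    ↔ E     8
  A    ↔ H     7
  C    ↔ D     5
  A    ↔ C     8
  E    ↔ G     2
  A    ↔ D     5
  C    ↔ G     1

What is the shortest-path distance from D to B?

Checking several routes:
D → H → G → B: 1 + 4 + 4 = 9
D → H → G → E → B: 1 + 4 + 2 + 3 = 10
D → C → G → B: 5 + 1 + 4 = 10
D → E → B: 8 + 3 = 11
The minimum is 9.

9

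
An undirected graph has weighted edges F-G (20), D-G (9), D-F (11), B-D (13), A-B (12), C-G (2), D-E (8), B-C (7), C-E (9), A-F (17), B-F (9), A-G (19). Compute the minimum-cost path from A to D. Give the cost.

25

Some routes from A to D:
A → B → D: 12 + 13 = 25
A → G → D: 19 + 9 = 28
A → B → C → G → D: 12 + 7 + 2 + 9 = 30
A → F → D: 17 + 11 = 28
The minimum is 25.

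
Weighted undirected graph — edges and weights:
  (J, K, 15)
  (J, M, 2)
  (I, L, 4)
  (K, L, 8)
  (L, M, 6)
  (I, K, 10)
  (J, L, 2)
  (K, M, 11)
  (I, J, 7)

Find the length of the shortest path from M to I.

8

Checking several routes:
M -> J -> L -> K -> I: 2 + 2 + 8 + 10 = 22
M -> J -> L -> I: 2 + 2 + 4 = 8
M -> L -> J -> I: 6 + 2 + 7 = 15
M -> J -> I: 2 + 7 = 9
M -> K -> I: 11 + 10 = 21
M -> L -> I: 6 + 4 = 10
The minimum is 8.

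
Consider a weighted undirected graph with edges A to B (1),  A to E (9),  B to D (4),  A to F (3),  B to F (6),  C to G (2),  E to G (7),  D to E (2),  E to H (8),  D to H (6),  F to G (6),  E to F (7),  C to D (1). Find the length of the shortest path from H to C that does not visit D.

Paths from H to C avoiding D:
H → E → G → C: 8 + 7 + 2 = 17
H → E → A → F → G → C: 8 + 9 + 3 + 6 + 2 = 28
H → E → A → B → F → G → C: 8 + 9 + 1 + 6 + 6 + 2 = 32
H → E → F → G → C: 8 + 7 + 6 + 2 = 23
Shortest: 17.

17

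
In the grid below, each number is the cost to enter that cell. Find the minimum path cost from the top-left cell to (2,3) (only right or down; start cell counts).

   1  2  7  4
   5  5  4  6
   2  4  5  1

Take (0,0) (0,1) (1,1) (1,2) (2,2) (2,3) for a total of 1 + 2 + 5 + 4 + 5 + 1 = 18.
For comparison, the top-then-right route costs 21.

18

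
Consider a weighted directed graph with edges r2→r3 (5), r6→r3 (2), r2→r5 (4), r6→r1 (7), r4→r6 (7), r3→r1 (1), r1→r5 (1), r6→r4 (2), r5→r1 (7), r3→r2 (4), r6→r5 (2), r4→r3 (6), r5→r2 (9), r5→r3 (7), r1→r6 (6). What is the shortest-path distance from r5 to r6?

13

Routes from r5 to r6:
r5 → r3 → r1 → r6: 7 + 1 + 6 = 14
r5 → r2 → r3 → r1 → r6: 9 + 5 + 1 + 6 = 21
r5 → r1 → r6: 7 + 6 = 13
The minimum is 13.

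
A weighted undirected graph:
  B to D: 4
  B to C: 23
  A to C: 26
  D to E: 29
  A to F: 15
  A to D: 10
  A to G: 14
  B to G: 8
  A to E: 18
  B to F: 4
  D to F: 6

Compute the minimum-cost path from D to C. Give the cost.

A few of the D→C routes:
D → A → C: 10 + 26 = 36
D → B → C: 4 + 23 = 27
D → F → A → C: 6 + 15 + 26 = 47
D → F → B → C: 6 + 4 + 23 = 33
Shortest: 27.

27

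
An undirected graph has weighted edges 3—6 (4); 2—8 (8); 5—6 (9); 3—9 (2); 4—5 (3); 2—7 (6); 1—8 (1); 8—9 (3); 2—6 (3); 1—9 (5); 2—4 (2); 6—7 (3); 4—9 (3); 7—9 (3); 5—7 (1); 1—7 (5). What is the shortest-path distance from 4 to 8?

6

Comparing a few candidate routes:
4 - 5 - 7 - 1 - 8: 3 + 1 + 5 + 1 = 10
4 - 9 - 8: 3 + 3 = 6
4 - 9 - 1 - 8: 3 + 5 + 1 = 9
Best route has total 6.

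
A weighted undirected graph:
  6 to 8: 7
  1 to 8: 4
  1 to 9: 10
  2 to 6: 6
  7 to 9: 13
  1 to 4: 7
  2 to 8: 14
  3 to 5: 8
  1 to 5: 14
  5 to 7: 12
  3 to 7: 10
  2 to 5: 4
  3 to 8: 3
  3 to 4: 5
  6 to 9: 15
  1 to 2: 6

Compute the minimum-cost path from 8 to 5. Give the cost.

11

Some routes from 8 to 5:
8 -> 1 -> 5: 4 + 14 = 18
8 -> 6 -> 2 -> 5: 7 + 6 + 4 = 17
8 -> 3 -> 5: 3 + 8 = 11
8 -> 1 -> 2 -> 5: 4 + 6 + 4 = 14
8 -> 2 -> 5: 14 + 4 = 18
Best route has total 11.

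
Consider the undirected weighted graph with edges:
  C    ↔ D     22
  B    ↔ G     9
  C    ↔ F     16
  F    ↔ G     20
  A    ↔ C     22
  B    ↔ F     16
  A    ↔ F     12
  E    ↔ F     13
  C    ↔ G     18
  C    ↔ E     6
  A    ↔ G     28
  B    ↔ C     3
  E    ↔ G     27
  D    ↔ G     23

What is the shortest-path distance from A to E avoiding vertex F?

Comparing a few candidate routes:
A-G-C-E: 28 + 18 + 6 = 52
A-C-E: 22 + 6 = 28
A-G-B-C-E: 28 + 9 + 3 + 6 = 46
Best route has total 28.

28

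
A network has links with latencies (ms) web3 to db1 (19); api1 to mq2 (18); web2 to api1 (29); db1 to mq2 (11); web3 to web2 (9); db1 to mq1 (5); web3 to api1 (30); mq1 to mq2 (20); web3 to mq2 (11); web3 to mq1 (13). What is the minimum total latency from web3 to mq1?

13

Comparing a few candidate routes:
web3 - mq2 - db1 - mq1: 11 + 11 + 5 = 27
web3 - mq1: 13
web3 - db1 - mq1: 19 + 5 = 24
Shortest: 13 ms.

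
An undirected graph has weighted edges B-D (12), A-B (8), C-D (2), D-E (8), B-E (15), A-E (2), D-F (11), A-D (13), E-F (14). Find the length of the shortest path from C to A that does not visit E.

Paths from C to A avoiding E:
C → D → A: 2 + 13 = 15
C → D → B → A: 2 + 12 + 8 = 22
The minimum is 15.

15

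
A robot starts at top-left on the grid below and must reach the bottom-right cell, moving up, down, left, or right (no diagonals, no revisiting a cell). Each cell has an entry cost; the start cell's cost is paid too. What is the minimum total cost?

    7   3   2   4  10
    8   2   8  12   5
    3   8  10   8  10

41

Take [0,0] [0,1] [0,2] [0,3] [0,4] [1,4] [2,4] for a total of 7 + 3 + 2 + 4 + 10 + 5 + 10 = 41.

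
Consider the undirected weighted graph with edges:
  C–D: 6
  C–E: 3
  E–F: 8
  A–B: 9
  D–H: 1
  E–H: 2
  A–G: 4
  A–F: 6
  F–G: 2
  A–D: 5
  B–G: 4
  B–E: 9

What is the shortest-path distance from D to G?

Checking several routes:
D → H → E → F → G: 1 + 2 + 8 + 2 = 13
D → A → F → G: 5 + 6 + 2 = 13
D → A → G: 5 + 4 = 9
Best route has total 9.

9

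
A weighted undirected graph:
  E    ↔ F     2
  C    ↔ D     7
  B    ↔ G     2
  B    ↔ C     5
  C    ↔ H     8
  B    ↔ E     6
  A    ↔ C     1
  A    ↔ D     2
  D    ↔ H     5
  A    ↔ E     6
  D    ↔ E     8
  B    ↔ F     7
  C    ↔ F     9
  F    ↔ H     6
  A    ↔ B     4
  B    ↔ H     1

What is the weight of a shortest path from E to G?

8

Checking several routes:
E→A→B→G: 6 + 4 + 2 = 12
E→B→G: 6 + 2 = 8
E→F→H→B→G: 2 + 6 + 1 + 2 = 11
E→F→B→G: 2 + 7 + 2 = 11
E→A→C→B→G: 6 + 1 + 5 + 2 = 14
Shortest: 8.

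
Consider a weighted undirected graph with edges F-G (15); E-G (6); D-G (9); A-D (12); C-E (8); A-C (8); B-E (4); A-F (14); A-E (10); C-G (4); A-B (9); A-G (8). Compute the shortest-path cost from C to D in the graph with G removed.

Candidate routes:
C -> A -> D: 8 + 12 = 20
C -> E -> B -> A -> D: 8 + 4 + 9 + 12 = 33
C -> E -> A -> D: 8 + 10 + 12 = 30
Best route has total 20.

20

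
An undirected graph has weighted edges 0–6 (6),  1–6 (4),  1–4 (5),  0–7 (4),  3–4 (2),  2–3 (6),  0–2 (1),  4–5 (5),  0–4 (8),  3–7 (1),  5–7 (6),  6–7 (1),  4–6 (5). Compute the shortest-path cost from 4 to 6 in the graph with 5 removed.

4

Checking several routes:
4 → 3 → 7 → 6: 2 + 1 + 1 = 4
4 → 3 → 7 → 0 → 6: 2 + 1 + 4 + 6 = 13
4 → 1 → 6: 5 + 4 = 9
4 → 0 → 7 → 6: 8 + 4 + 1 = 13
4 → 6: 5
4 → 0 → 6: 8 + 6 = 14
Best route has total 4.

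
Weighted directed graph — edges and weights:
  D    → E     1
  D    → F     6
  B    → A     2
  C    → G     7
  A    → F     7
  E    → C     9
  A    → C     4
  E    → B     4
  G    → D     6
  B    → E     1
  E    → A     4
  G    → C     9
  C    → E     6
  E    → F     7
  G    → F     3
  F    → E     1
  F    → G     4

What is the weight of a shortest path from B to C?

A few of the B→C routes:
B - E - C: 1 + 9 = 10
B - E - A - C: 1 + 4 + 4 = 9
B - A - C: 2 + 4 = 6
Shortest: 6.

6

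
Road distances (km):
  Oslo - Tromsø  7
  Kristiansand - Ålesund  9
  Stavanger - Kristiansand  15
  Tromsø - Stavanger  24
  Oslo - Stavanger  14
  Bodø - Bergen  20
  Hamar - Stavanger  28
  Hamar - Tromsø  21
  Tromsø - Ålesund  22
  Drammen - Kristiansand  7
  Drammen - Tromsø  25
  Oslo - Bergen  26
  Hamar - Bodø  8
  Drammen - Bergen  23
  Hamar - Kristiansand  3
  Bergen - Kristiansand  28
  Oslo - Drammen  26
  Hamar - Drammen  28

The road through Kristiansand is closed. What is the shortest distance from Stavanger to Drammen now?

40

Checking several routes:
Stavanger - Hamar - Drammen: 28 + 28 = 56
Stavanger - Tromsø - Drammen: 24 + 25 = 49
Stavanger - Oslo - Drammen: 14 + 26 = 40
Stavanger - Oslo - Tromsø - Drammen: 14 + 7 + 25 = 46
Best route has total 40 km.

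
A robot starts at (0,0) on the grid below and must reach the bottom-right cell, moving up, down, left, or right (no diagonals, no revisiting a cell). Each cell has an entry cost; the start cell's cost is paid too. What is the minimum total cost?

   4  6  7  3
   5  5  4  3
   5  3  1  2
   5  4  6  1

21

Best path: [0,0]→[1,0]→[1,1]→[2,1]→[2,2]→[2,3]→[3,3]
Cost: 4 + 5 + 5 + 3 + 1 + 2 + 1 = 21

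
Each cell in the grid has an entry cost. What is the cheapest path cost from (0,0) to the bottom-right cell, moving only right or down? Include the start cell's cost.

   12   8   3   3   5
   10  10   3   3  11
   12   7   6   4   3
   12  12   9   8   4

Path (0,0) → (0,1) → (0,2) → (0,3) → (1,3) → (2,3) → (2,4) → (3,4): 12 + 8 + 3 + 3 + 3 + 4 + 3 + 4 = 40.

40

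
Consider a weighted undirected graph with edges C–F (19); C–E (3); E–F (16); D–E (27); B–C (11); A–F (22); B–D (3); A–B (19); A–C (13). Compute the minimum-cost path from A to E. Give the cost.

16

Some routes from A to E:
A - F - E: 22 + 16 = 38
A - F - C - E: 22 + 19 + 3 = 44
A - B - C - E: 19 + 11 + 3 = 33
A - C - E: 13 + 3 = 16
Best route has total 16.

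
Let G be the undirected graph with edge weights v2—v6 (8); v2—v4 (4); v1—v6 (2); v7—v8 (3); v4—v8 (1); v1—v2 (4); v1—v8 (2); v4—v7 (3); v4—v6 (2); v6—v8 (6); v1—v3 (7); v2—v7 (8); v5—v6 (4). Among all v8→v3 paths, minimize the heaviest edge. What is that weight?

7

Checking several routes:
v8→v7→v4→v6→v1→v3: max(3, 3, 2, 2, 7) = 7
v8→v6→v4→v2→v1→v3: max(6, 2, 4, 4, 7) = 7
v8→v6→v1→v3: max(6, 2, 7) = 7
v8→v4→v6→v1→v3: max(1, 2, 2, 7) = 7
v8→v4→v2→v1→v3: max(1, 4, 4, 7) = 7
v8→v7→v4→v2→v1→v3: max(3, 3, 4, 4, 7) = 7
Best route has worst link 7.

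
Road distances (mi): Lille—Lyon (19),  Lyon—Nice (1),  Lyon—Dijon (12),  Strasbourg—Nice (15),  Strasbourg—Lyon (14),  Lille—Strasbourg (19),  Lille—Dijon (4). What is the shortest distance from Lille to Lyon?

16

Checking several routes:
Lille -> Dijon -> Lyon: 4 + 12 = 16
Lille -> Strasbourg -> Lyon: 19 + 14 = 33
Lille -> Lyon: 19
Shortest: 16 mi.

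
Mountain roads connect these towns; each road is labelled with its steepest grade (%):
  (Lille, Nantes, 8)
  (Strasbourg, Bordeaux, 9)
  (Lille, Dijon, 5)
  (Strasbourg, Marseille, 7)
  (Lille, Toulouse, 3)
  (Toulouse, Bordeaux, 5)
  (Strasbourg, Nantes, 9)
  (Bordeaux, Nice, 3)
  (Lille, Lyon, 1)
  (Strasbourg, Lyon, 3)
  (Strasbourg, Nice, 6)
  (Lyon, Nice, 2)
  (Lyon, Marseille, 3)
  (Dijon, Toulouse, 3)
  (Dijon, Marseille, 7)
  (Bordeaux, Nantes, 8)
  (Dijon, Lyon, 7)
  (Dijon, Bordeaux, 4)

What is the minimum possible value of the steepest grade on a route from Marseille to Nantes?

A few of the Marseille→Nantes routes:
Marseille→Dijon→Bordeaux→Nice→Strasbourg→Lyon→Lille→Nantes: max(7, 4, 3, 6, 3, 1, 8) = 8
Marseille→Dijon→Bordeaux→Toulouse→Lille→Nantes: max(7, 4, 5, 3, 8) = 8
Marseille→Dijon→Bordeaux→Nice→Lyon→Lille→Nantes: max(7, 4, 3, 2, 1, 8) = 8
Marseille→Dijon→Toulouse→Lille→Lyon→Strasbourg→Nice→Bordeaux→Nantes: max(7, 3, 3, 1, 3, 6, 3, 8) = 8
Marseille→Dijon→Bordeaux→Nantes: max(7, 4, 8) = 8
Marseille→Dijon→Toulouse→Lille→Lyon→Nice→Bordeaux→Nantes: max(7, 3, 3, 1, 2, 3, 8) = 8
Best route has worst link 8%.

8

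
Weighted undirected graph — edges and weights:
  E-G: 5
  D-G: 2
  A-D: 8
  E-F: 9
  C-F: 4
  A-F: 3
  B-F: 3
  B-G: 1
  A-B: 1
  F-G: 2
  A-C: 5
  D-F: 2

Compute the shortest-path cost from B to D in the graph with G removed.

5

Candidate routes:
B → F → A → D: 3 + 3 + 8 = 14
B → A → D: 1 + 8 = 9
B → F → D: 3 + 2 = 5
B → A → C → F → D: 1 + 5 + 4 + 2 = 12
B → A → F → D: 1 + 3 + 2 = 6
B → F → C → A → D: 3 + 4 + 5 + 8 = 20
Shortest: 5.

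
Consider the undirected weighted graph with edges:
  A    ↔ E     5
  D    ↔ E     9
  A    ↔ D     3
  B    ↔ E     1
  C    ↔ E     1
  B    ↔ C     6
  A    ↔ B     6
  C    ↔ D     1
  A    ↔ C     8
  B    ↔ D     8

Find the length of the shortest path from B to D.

3

Checking several routes:
B - E - A - D: 1 + 5 + 3 = 9
B - D: 8
B - E - C - D: 1 + 1 + 1 = 3
B - A - D: 6 + 3 = 9
B - C - D: 6 + 1 = 7
Shortest: 3.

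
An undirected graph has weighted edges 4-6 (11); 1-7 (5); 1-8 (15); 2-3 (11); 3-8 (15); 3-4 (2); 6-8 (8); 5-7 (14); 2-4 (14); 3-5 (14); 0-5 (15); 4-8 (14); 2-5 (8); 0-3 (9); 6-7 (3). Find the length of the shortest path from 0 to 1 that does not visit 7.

Comparing a few candidate routes:
0 - 5 - 3 - 4 - 8 - 1: 15 + 14 + 2 + 14 + 15 = 60
0 - 3 - 2 - 4 - 8 - 1: 9 + 11 + 14 + 14 + 15 = 63
0 - 3 - 4 - 6 - 8 - 1: 9 + 2 + 11 + 8 + 15 = 45
0 - 3 - 8 - 1: 9 + 15 + 15 = 39
0 - 5 - 3 - 8 - 1: 15 + 14 + 15 + 15 = 59
0 - 3 - 4 - 8 - 1: 9 + 2 + 14 + 15 = 40
Shortest: 39.

39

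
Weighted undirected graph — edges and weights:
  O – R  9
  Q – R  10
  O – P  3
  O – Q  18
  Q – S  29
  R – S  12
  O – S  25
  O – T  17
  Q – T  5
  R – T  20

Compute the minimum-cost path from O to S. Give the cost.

A few of the O→S routes:
O -> S: 25
O -> T -> Q -> R -> S: 17 + 5 + 10 + 12 = 44
O -> Q -> S: 18 + 29 = 47
O -> R -> S: 9 + 12 = 21
O -> Q -> R -> S: 18 + 10 + 12 = 40
Shortest: 21.

21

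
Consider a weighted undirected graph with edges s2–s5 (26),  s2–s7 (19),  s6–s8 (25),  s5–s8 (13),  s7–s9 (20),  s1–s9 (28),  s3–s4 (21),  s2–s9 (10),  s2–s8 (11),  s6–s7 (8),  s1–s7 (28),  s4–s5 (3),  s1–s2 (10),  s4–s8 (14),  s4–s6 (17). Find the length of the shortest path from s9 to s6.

Some routes from s9 to s6:
s9→s2→s7→s6: 10 + 19 + 8 = 37
s9→s2→s8→s6: 10 + 11 + 25 = 46
s9→s7→s6: 20 + 8 = 28
s9→s2→s8→s4→s6: 10 + 11 + 14 + 17 = 52
Shortest: 28.

28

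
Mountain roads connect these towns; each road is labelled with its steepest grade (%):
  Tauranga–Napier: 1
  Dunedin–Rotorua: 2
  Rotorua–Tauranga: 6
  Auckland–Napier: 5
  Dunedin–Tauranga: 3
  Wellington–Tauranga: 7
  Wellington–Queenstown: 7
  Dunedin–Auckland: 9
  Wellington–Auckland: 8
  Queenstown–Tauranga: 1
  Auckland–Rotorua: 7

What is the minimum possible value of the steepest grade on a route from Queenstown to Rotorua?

3

Some routes from Queenstown to Rotorua:
Queenstown -> Wellington -> Tauranga -> Rotorua: max(7, 7, 6) = 7
Queenstown -> Tauranga -> Napier -> Auckland -> Rotorua: max(1, 1, 5, 7) = 7
Queenstown -> Wellington -> Tauranga -> Napier -> Auckland -> Rotorua: max(7, 7, 1, 5, 7) = 7
Queenstown -> Tauranga -> Dunedin -> Rotorua: max(1, 3, 2) = 3
Queenstown -> Wellington -> Tauranga -> Dunedin -> Rotorua: max(7, 7, 3, 2) = 7
Queenstown -> Tauranga -> Rotorua: max(1, 6) = 6
Smallest bottleneck: 3%.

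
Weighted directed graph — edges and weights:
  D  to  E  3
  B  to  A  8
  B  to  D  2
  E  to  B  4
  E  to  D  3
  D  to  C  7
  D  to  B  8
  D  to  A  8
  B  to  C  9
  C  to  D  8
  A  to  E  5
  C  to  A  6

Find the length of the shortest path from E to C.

Candidate routes:
E → D → C: 3 + 7 = 10
E → D → B → C: 3 + 8 + 9 = 20
E → B → C: 4 + 9 = 13
E → B → D → C: 4 + 2 + 7 = 13
Shortest: 10.

10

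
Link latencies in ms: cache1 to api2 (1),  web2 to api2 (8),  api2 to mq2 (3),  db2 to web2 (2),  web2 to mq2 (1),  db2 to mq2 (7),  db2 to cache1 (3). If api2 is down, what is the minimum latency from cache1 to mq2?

6

Paths from cache1 to mq2 avoiding api2:
cache1 - db2 - mq2: 3 + 7 = 10
cache1 - db2 - web2 - mq2: 3 + 2 + 1 = 6
Best route has total 6 ms.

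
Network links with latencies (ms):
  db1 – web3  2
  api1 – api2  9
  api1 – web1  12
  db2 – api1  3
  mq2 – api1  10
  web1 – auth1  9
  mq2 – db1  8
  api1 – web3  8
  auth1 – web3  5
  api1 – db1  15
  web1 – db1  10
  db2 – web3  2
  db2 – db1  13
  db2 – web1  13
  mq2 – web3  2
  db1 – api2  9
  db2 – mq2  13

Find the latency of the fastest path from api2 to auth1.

16

Checking several routes:
api2 -> api1 -> web3 -> auth1: 9 + 8 + 5 = 22
api2 -> api1 -> db2 -> web3 -> auth1: 9 + 3 + 2 + 5 = 19
api2 -> db1 -> web3 -> auth1: 9 + 2 + 5 = 16
Shortest: 16 ms.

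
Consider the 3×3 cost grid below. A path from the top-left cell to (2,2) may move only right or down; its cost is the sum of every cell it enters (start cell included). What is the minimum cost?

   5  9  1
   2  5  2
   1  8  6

20

Take [0,0]→[1,0]→[1,1]→[1,2]→[2,2] for a total of 5 + 2 + 5 + 2 + 6 = 20.
For comparison, the top-then-right route costs 23.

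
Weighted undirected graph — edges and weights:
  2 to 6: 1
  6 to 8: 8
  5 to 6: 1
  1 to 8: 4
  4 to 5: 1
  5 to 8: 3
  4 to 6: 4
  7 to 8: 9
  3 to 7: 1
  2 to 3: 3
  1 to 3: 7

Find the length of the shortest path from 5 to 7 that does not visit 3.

12

Candidate routes:
5 -> 8 -> 7: 3 + 9 = 12
5 -> 4 -> 6 -> 8 -> 7: 1 + 4 + 8 + 9 = 22
5 -> 6 -> 8 -> 7: 1 + 8 + 9 = 18
The minimum is 12.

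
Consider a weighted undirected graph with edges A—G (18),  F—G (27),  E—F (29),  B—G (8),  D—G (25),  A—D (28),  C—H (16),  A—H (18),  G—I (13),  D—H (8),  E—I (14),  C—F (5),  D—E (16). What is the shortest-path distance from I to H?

Comparing a few candidate routes:
I-G-D-H: 13 + 25 + 8 = 46
I-E-D-H: 14 + 16 + 8 = 38
I-G-F-C-H: 13 + 27 + 5 + 16 = 61
I-E-F-C-H: 14 + 29 + 5 + 16 = 64
I-G-A-D-H: 13 + 18 + 28 + 8 = 67
I-G-A-H: 13 + 18 + 18 = 49
The minimum is 38.

38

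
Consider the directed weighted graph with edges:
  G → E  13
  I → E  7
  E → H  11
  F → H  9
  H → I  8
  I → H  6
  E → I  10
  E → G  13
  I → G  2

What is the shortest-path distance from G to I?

23

Routes from G to I:
G -> E -> H -> I: 13 + 11 + 8 = 32
G -> E -> I: 13 + 10 = 23
The minimum is 23.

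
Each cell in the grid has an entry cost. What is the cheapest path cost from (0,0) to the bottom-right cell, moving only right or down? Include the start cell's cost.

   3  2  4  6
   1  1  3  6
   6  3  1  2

11

Cheapest: (0,0) -> (1,0) -> (1,1) -> (1,2) -> (2,2) -> (2,3)
  3 + 1 + 1 + 3 + 1 + 2 = 11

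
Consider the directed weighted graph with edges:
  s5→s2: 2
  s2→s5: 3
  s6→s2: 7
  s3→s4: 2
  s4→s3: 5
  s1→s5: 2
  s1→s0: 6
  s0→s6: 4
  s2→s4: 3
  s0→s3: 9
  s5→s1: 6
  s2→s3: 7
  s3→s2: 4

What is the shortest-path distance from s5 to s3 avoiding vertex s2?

Candidate routes:
s5 -> s1 -> s0 -> s3: 6 + 6 + 9 = 21
The minimum is 21.

21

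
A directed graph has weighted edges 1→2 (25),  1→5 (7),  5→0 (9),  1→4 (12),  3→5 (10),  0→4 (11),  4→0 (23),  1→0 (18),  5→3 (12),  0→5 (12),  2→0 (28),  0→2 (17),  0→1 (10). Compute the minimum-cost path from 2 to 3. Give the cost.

Paths from 2 to 3:
2 -> 0 -> 1 -> 5 -> 3: 28 + 10 + 7 + 12 = 57
2 -> 0 -> 5 -> 3: 28 + 12 + 12 = 52
Shortest: 52.

52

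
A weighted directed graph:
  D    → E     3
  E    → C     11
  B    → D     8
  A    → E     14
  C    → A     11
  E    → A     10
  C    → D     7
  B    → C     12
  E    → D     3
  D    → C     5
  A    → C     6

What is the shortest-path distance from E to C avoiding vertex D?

Candidate routes:
E-A-C: 10 + 6 = 16
E-C: 11
Best route has total 11.

11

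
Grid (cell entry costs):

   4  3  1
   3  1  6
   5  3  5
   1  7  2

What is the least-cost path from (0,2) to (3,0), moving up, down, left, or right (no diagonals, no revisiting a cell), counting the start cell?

14

One optimal route is (0,2) (0,1) (1,1) (1,0) (2,0) (3,0).
Its cost is 1 + 3 + 1 + 3 + 5 + 1 = 14.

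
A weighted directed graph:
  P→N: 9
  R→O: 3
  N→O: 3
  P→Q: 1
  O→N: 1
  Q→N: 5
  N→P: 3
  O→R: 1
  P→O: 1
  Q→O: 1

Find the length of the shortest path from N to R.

Candidate routes:
N -> O -> R: 3 + 1 = 4
N -> P -> Q -> O -> R: 3 + 1 + 1 + 1 = 6
N -> P -> O -> R: 3 + 1 + 1 = 5
Shortest: 4.

4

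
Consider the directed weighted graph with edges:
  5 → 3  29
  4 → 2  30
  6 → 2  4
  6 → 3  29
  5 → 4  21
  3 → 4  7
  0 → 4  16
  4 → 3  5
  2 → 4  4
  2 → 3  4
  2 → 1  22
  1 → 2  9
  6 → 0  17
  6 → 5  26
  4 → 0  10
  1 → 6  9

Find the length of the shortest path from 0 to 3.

21

Candidate routes:
0-4-3: 16 + 5 = 21
0-4-2-1-6-3: 16 + 30 + 22 + 9 + 29 = 106
0-4-2-3: 16 + 30 + 4 = 50
0-4-2-1-6-5-3: 16 + 30 + 22 + 9 + 26 + 29 = 132
The minimum is 21.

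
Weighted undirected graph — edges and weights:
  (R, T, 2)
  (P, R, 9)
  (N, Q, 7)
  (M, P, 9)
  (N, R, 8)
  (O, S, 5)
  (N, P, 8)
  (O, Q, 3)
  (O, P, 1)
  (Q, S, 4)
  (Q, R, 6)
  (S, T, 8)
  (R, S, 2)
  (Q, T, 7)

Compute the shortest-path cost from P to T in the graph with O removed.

Comparing a few candidate routes:
P→N→R→T: 8 + 8 + 2 = 18
P→R→S→T: 9 + 2 + 8 = 19
P→R→T: 9 + 2 = 11
Best route has total 11.

11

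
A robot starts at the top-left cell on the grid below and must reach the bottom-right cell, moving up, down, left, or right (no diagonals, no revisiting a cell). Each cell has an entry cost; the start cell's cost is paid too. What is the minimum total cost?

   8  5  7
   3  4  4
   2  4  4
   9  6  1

One optimal route is [0,0]→[1,0]→[2,0]→[2,1]→[2,2]→[3,2].
Its cost is 8 + 3 + 2 + 4 + 4 + 1 = 22.

22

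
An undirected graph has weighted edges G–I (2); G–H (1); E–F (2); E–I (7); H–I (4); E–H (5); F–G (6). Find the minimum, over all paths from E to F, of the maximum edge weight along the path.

2

Checking several routes:
E → H → I → G → F: max(5, 4, 2, 6) = 6
E → I → H → G → F: max(7, 4, 1, 6) = 7
E → H → G → F: max(5, 1, 6) = 6
E → F: max(2) = 2
Best route has worst link 2.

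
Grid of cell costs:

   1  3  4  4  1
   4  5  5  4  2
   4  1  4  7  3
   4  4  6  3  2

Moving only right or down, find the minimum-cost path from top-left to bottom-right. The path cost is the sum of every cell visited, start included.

Take [0,0] [0,1] [0,2] [0,3] [0,4] [1,4] [2,4] [3,4] for a total of 1 + 3 + 4 + 4 + 1 + 2 + 3 + 2 = 20.

20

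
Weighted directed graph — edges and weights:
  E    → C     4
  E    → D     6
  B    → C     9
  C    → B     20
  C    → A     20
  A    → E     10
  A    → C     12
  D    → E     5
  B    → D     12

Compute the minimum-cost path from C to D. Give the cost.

32

Candidate routes:
C-A-E-D: 20 + 10 + 6 = 36
C-B-D: 20 + 12 = 32
Best route has total 32.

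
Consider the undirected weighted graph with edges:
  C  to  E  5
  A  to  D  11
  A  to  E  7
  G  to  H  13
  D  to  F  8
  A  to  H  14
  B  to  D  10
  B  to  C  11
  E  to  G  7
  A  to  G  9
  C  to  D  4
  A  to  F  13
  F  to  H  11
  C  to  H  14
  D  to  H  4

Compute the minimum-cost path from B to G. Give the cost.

23

Comparing a few candidate routes:
B -> D -> H -> G: 10 + 4 + 13 = 27
B -> D -> A -> G: 10 + 11 + 9 = 30
B -> D -> C -> E -> G: 10 + 4 + 5 + 7 = 26
B -> C -> E -> G: 11 + 5 + 7 = 23
Best route has total 23.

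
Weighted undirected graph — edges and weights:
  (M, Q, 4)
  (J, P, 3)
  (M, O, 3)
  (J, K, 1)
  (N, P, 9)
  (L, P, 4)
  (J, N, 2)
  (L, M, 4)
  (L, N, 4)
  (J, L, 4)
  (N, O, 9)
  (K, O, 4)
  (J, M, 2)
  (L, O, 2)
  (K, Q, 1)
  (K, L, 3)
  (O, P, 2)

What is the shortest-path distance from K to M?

3

Checking several routes:
K→J→M: 1 + 2 = 3
K→L→M: 3 + 4 = 7
K→L→O→M: 3 + 2 + 3 = 8
K→O→M: 4 + 3 = 7
K→Q→M: 1 + 4 = 5
Shortest: 3.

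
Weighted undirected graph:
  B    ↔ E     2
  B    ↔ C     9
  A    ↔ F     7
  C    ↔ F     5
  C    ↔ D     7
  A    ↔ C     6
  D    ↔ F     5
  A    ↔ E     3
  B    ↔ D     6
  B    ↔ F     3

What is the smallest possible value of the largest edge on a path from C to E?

Some routes from C to E:
C - D - B - F - A - E: max(7, 6, 3, 7, 3) = 7
C - F - B - E: max(5, 3, 2) = 5
C - F - D - B - E: max(5, 5, 6, 2) = 6
C - A - E: max(6, 3) = 6
Smallest bottleneck: 5.

5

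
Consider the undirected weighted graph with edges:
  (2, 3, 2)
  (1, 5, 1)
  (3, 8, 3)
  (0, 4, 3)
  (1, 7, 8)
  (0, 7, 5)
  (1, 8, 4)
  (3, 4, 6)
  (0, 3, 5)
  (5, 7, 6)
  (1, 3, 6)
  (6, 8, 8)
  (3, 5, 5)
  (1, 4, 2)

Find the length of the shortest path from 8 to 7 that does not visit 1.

Routes from 8 to 7 avoiding 1:
8 → 3 → 0 → 7: 3 + 5 + 5 = 13
8 → 3 → 4 → 0 → 7: 3 + 6 + 3 + 5 = 17
8 → 3 → 5 → 7: 3 + 5 + 6 = 14
Best route has total 13.

13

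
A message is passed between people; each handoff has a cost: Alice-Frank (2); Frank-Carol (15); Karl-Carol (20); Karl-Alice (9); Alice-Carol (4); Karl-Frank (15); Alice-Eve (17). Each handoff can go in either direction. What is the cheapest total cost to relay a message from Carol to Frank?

6

Some routes from Carol to Frank:
Carol-Frank: 15
Carol-Alice-Karl-Frank: 4 + 9 + 15 = 28
Carol-Karl-Alice-Frank: 20 + 9 + 2 = 31
Carol-Alice-Frank: 4 + 2 = 6
Best route has total 6.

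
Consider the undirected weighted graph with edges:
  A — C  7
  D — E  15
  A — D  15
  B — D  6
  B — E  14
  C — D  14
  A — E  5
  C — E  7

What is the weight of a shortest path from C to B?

20

Comparing a few candidate routes:
C→D→B: 14 + 6 = 20
C→E→B: 7 + 14 = 21
C→A→D→B: 7 + 15 + 6 = 28
C→E→A→D→B: 7 + 5 + 15 + 6 = 33
C→E→D→B: 7 + 15 + 6 = 28
C→A→E→B: 7 + 5 + 14 = 26
Shortest: 20.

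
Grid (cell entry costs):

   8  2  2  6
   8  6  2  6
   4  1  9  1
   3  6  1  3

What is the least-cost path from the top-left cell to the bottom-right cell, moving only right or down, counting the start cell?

24

Take (0,0) -> (0,1) -> (0,2) -> (1,2) -> (1,3) -> (2,3) -> (3,3) for a total of 8 + 2 + 2 + 2 + 6 + 1 + 3 = 24.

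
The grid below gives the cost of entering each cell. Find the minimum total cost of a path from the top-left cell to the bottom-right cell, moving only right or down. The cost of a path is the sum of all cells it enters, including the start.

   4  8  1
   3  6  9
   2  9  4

One optimal route is r0c0 → r1c0 → r2c0 → r2c1 → r2c2.
Its cost is 4 + 3 + 2 + 9 + 4 = 22.
For comparison, the top-then-right route costs 26.

22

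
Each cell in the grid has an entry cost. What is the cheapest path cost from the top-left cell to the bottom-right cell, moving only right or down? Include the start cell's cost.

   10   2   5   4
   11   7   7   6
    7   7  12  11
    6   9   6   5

Path r0c0 r0c1 r0c2 r0c3 r1c3 r2c3 r3c3: 10 + 2 + 5 + 4 + 6 + 11 + 5 = 43.

43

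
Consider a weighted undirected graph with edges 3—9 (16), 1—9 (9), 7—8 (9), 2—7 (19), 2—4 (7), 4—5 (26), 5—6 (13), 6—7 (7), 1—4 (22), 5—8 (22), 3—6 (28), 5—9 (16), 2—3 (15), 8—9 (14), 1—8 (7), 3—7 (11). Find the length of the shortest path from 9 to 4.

31

Some routes from 9 to 4:
9-8-7-2-4: 14 + 9 + 19 + 7 = 49
9-5-4: 16 + 26 = 42
9-8-1-4: 14 + 7 + 22 = 43
9-1-8-7-2-4: 9 + 7 + 9 + 19 + 7 = 51
9-3-2-4: 16 + 15 + 7 = 38
9-1-4: 9 + 22 = 31
The minimum is 31.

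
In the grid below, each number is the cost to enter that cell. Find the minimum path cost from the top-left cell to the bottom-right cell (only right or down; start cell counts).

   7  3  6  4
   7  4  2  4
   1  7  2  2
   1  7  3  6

Best path: (0,0) → (0,1) → (1,1) → (1,2) → (2,2) → (2,3) → (3,3)
Cost: 7 + 3 + 4 + 2 + 2 + 2 + 6 = 26
For comparison, the top-then-right route costs 32.

26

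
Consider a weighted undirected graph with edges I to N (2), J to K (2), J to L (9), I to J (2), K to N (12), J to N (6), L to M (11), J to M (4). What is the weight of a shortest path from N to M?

8

Some routes from N to M:
N - K - J - M: 12 + 2 + 4 = 18
N - I - J - M: 2 + 2 + 4 = 8
N - J - M: 6 + 4 = 10
N - I - J - L - M: 2 + 2 + 9 + 11 = 24
Shortest: 8.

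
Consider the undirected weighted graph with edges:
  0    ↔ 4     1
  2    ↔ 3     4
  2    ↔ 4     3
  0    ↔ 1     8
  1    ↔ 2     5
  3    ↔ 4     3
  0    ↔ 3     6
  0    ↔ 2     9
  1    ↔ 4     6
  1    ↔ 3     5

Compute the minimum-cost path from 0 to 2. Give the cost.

4

Comparing a few candidate routes:
0→4→2: 1 + 3 = 4
0→2: 9
0→4→3→2: 1 + 3 + 4 = 8
Shortest: 4.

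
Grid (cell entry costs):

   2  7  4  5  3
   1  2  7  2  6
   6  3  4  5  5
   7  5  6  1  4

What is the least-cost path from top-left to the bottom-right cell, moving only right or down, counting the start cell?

22

Path (0,0)→(1,0)→(1,1)→(2,1)→(2,2)→(2,3)→(3,3)→(3,4): 2 + 1 + 2 + 3 + 4 + 5 + 1 + 4 = 22.
For comparison, the top-then-right route costs 36.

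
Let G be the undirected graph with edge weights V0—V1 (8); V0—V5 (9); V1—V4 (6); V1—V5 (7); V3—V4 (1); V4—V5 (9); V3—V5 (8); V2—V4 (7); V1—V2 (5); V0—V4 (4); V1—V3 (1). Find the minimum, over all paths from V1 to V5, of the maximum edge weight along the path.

Comparing a few candidate routes:
V1 → V2 → V4 → V3 → V5: max(5, 7, 1, 8) = 8
V1 → V5: max(7) = 7
V1 → V4 → V3 → V5: max(6, 1, 8) = 8
V1 → V3 → V5: max(1, 8) = 8
V1 → V0 → V4 → V3 → V5: max(8, 4, 1, 8) = 8
Smallest bottleneck: 7.

7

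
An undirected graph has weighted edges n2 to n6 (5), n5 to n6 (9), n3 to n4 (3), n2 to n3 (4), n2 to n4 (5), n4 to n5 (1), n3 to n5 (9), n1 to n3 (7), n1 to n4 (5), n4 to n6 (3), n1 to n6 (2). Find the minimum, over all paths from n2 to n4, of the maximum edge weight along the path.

4

A few of the n2→n4 routes:
n2 → n4: max(5) = 5
n2 → n6 → n4: max(5, 3) = 5
n2 → n3 → n4: max(4, 3) = 4
Smallest bottleneck: 4.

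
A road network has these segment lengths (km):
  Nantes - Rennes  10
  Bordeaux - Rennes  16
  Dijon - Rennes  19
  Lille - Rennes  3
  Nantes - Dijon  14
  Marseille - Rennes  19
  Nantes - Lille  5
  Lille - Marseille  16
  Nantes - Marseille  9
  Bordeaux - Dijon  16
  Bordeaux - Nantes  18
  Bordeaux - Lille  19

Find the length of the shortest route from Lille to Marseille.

A few of the Lille→Marseille routes:
Lille → Nantes → Rennes → Marseille: 5 + 10 + 19 = 34
Lille → Rennes → Marseille: 3 + 19 = 22
Lille → Marseille: 16
Lille → Nantes → Marseille: 5 + 9 = 14
Lille → Rennes → Nantes → Marseille: 3 + 10 + 9 = 22
Best route has total 14 km.

14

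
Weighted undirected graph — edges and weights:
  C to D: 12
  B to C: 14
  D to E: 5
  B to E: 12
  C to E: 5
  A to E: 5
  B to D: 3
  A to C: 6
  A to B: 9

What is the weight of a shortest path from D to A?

Comparing a few candidate routes:
D→E→C→A: 5 + 5 + 6 = 16
D→B→A: 3 + 9 = 12
D→E→A: 5 + 5 = 10
D→C→A: 12 + 6 = 18
Shortest: 10.

10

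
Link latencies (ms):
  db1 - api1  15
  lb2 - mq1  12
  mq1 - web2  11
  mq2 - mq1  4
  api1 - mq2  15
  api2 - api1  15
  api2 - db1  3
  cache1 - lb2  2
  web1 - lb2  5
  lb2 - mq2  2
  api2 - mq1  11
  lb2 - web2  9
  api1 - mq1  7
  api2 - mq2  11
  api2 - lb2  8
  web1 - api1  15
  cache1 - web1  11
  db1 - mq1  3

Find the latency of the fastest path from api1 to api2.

13

Comparing a few candidate routes:
api1 - mq1 - api2: 7 + 11 = 18
api1 - mq1 - db1 - api2: 7 + 3 + 3 = 13
api1 - api2: 15
Best route has total 13 ms.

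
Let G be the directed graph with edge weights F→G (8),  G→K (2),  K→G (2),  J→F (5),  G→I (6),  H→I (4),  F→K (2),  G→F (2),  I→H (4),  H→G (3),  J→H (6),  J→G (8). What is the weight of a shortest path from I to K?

9

Candidate routes:
I -> H -> G -> F -> K: 4 + 3 + 2 + 2 = 11
I -> H -> G -> K: 4 + 3 + 2 = 9
The minimum is 9.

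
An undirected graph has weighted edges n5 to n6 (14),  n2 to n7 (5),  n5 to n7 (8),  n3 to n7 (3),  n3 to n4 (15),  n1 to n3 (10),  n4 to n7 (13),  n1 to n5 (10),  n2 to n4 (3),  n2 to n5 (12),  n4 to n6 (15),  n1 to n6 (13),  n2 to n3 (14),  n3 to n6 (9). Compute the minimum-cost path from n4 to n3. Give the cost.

11

Checking several routes:
n4 → n7 → n3: 13 + 3 = 16
n4 → n2 → n3: 3 + 14 = 17
n4 → n3: 15
n4 → n2 → n7 → n3: 3 + 5 + 3 = 11
Best route has total 11.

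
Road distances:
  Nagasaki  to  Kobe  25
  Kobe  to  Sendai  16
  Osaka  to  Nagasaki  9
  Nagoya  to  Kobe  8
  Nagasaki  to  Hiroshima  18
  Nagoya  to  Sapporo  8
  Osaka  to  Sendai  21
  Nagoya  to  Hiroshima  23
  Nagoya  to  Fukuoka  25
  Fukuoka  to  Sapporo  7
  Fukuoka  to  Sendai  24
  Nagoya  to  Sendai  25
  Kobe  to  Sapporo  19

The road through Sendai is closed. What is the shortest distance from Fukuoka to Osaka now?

A few of the Fukuoka→Osaka routes:
Fukuoka → Sapporo → Kobe → Nagasaki → Osaka: 7 + 19 + 25 + 9 = 60
Fukuoka → Sapporo → Nagoya → Hiroshima → Nagasaki → Osaka: 7 + 8 + 23 + 18 + 9 = 65
Fukuoka → Nagoya → Kobe → Nagasaki → Osaka: 25 + 8 + 25 + 9 = 67
Fukuoka → Nagoya → Hiroshima → Nagasaki → Osaka: 25 + 23 + 18 + 9 = 75
Fukuoka → Sapporo → Nagoya → Kobe → Nagasaki → Osaka: 7 + 8 + 8 + 25 + 9 = 57
The minimum is 57.

57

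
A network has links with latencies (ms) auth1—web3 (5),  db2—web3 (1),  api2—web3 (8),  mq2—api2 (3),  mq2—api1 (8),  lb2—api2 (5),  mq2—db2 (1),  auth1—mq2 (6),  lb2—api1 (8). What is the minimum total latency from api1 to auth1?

14

Comparing a few candidate routes:
api1 -> mq2 -> api2 -> web3 -> auth1: 8 + 3 + 8 + 5 = 24
api1 -> lb2 -> api2 -> mq2 -> auth1: 8 + 5 + 3 + 6 = 22
api1 -> lb2 -> api2 -> web3 -> auth1: 8 + 5 + 8 + 5 = 26
api1 -> mq2 -> auth1: 8 + 6 = 14
api1 -> mq2 -> db2 -> web3 -> auth1: 8 + 1 + 1 + 5 = 15
api1 -> lb2 -> api2 -> mq2 -> db2 -> web3 -> auth1: 8 + 5 + 3 + 1 + 1 + 5 = 23
Shortest: 14 ms.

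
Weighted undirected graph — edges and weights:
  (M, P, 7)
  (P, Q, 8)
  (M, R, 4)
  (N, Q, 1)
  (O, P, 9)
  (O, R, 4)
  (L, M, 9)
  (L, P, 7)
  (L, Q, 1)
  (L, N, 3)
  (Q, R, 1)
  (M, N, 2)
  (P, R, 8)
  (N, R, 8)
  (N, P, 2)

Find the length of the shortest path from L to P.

Checking several routes:
L-Q-N-P: 1 + 1 + 2 = 4
L-Q-R-M-N-P: 1 + 1 + 4 + 2 + 2 = 10
L-Q-P: 1 + 8 = 9
L-P: 7
L-N-P: 3 + 2 = 5
L-Q-R-P: 1 + 1 + 8 = 10
Best route has total 4.

4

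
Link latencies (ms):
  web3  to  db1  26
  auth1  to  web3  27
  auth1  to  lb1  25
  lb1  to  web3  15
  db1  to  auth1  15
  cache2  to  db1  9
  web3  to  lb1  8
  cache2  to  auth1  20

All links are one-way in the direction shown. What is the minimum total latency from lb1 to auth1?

56

Candidate routes:
lb1 -> web3 -> db1 -> auth1: 15 + 26 + 15 = 56
The minimum is 56 ms.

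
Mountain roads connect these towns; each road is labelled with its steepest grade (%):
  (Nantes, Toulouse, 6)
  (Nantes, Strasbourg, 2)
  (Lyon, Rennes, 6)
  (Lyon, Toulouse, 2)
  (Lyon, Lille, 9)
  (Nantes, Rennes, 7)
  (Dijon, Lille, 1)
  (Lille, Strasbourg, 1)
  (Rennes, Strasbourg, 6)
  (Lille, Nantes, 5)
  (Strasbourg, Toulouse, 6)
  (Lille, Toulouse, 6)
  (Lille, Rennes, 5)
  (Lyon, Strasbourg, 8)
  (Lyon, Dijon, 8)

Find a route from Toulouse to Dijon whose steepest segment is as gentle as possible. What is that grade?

6

A few of the Toulouse→Dijon routes:
Toulouse - Strasbourg - Nantes - Lille - Dijon: max(6, 2, 5, 1) = 6
Toulouse - Lille - Dijon: max(6, 1) = 6
Toulouse - Strasbourg - Lille - Dijon: max(6, 1, 1) = 6
Toulouse - Strasbourg - Rennes - Lille - Dijon: max(6, 6, 5, 1) = 6
Toulouse - Nantes - Strasbourg - Rennes - Lille - Dijon: max(6, 2, 6, 5, 1) = 6
Toulouse - Nantes - Strasbourg - Lille - Dijon: max(6, 2, 1, 1) = 6
Best route has worst link 6%.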